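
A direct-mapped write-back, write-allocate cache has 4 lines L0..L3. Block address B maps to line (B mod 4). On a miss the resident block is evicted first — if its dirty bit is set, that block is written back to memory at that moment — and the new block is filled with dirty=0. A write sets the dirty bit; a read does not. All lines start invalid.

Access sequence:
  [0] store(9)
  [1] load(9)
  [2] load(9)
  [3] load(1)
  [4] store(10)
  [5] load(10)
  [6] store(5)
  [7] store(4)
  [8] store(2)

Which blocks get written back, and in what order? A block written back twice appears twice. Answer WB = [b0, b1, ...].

  0 | W B9 → L1 miss [D]
  1 | R B9 → L1 hit [D]
  2 | R B9 → L1 hit [D]
  3 | R B1 → L1 miss wb→B9 [-]
  4 | W B10 → L2 miss [D]
  5 | R B10 → L2 hit [D]
  6 | W B5 → L1 miss [D]
  7 | W B4 → L0 miss [D]
  8 | W B2 → L2 miss wb→B10 [D]

WB = [9, 10]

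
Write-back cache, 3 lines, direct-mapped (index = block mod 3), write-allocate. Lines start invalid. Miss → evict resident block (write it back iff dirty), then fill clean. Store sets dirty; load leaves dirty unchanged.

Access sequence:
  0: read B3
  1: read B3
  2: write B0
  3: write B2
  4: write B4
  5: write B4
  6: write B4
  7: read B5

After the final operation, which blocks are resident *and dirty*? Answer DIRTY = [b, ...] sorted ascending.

0: R B3 -> L0 miss  d=-]
1: R B3 -> L0 hit  d=-]
2: W B0 -> L0 miss  d=D]
3: W B2 -> L2 miss  d=D]
4: W B4 -> L1 miss  d=D]
5: W B4 -> L1 hit  d=D]
6: W B4 -> L1 hit  d=D]
7: R B5 -> L2 miss wb->B2  d=-]

DIRTY = [0, 4]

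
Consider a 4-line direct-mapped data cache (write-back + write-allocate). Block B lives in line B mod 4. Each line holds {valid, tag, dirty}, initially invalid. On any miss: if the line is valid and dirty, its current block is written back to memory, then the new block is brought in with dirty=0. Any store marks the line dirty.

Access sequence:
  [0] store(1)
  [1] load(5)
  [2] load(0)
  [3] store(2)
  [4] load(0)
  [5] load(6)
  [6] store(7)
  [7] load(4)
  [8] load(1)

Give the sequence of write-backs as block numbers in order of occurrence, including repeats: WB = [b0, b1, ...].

WB = [1, 2]

0: W B1 -> L1 miss  d=D]
1: R B5 -> L1 miss wb->B1  d=-]
2: R B0 -> L0 miss  d=-]
3: W B2 -> L2 miss  d=D]
4: R B0 -> L0 hit  d=-]
5: R B6 -> L2 miss wb->B2  d=-]
6: W B7 -> L3 miss  d=D]
7: R B4 -> L0 miss  d=-]
8: R B1 -> L1 miss  d=-]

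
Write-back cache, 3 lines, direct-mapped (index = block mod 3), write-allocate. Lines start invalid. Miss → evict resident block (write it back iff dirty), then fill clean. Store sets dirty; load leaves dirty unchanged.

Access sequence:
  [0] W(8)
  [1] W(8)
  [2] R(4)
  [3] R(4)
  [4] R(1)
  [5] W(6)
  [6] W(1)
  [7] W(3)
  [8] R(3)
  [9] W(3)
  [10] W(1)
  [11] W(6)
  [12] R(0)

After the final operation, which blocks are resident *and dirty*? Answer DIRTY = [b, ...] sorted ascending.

0: W B8 -> L2 miss  d=D]
1: W B8 -> L2 hit  d=D]
2: R B4 -> L1 miss  d=-]
3: R B4 -> L1 hit  d=-]
4: R B1 -> L1 miss  d=-]
5: W B6 -> L0 miss  d=D]
6: W B1 -> L1 hit  d=D]
7: W B3 -> L0 miss wb->B6  d=D]
8: R B3 -> L0 hit  d=D]
9: W B3 -> L0 hit  d=D]
10: W B1 -> L1 hit  d=D]
11: W B6 -> L0 miss wb->B3  d=D]
12: R B0 -> L0 miss wb->B6  d=-]

DIRTY = [1, 8]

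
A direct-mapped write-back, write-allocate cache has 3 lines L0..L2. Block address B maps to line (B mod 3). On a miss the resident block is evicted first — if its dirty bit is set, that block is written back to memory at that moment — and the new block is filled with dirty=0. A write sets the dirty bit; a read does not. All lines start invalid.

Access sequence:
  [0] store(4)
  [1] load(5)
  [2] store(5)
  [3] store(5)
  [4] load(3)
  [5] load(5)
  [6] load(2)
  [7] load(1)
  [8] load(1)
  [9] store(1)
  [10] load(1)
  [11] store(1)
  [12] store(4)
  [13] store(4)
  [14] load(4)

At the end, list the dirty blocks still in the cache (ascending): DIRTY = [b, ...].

0: W B4 → L1 miss [D]
1: R B5 → L2 miss [-]
2: W B5 → L2 hit [D]
3: W B5 → L2 hit [D]
4: R B3 → L0 miss [-]
5: R B5 → L2 hit [D]
6: R B2 → L2 miss wb→B5 [-]
7: R B1 → L1 miss wb→B4 [-]
8: R B1 → L1 hit [-]
9: W B1 → L1 hit [D]
10: R B1 → L1 hit [D]
11: W B1 → L1 hit [D]
12: W B4 → L1 miss wb→B1 [D]
13: W B4 → L1 hit [D]
14: R B4 → L1 hit [D]

DIRTY = [4]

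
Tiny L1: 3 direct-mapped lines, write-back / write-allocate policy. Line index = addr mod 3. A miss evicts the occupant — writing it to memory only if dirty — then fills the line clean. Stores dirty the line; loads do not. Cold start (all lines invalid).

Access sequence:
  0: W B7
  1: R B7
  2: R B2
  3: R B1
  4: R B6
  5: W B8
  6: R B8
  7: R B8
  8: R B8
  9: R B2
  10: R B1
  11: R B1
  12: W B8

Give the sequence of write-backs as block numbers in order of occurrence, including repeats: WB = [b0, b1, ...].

WB = [7, 8]

  0 | W B7 → L1 miss [D]
  1 | R B7 → L1 hit [D]
  2 | R B2 → L2 miss [-]
  3 | R B1 → L1 miss wb→B7 [-]
  4 | R B6 → L0 miss [-]
  5 | W B8 → L2 miss [D]
  6 | R B8 → L2 hit [D]
  7 | R B8 → L2 hit [D]
  8 | R B8 → L2 hit [D]
  9 | R B2 → L2 miss wb→B8 [-]
  10 | R B1 → L1 hit [-]
  11 | R B1 → L1 hit [-]
  12 | W B8 → L2 miss [D]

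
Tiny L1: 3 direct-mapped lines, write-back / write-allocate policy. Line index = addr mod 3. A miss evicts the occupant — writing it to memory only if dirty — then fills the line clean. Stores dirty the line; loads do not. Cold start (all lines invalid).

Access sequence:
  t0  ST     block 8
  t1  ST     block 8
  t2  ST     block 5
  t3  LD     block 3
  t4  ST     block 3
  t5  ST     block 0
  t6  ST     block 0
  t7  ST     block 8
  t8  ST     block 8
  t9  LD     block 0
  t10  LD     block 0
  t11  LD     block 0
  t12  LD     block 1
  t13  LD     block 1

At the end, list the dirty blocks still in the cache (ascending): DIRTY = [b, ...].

DIRTY = [0, 8]

0: W B8 -> L2 miss  d=D]
1: W B8 -> L2 hit  d=D]
2: W B5 -> L2 miss wb->B8  d=D]
3: R B3 -> L0 miss  d=-]
4: W B3 -> L0 hit  d=D]
5: W B0 -> L0 miss wb->B3  d=D]
6: W B0 -> L0 hit  d=D]
7: W B8 -> L2 miss wb->B5  d=D]
8: W B8 -> L2 hit  d=D]
9: R B0 -> L0 hit  d=D]
10: R B0 -> L0 hit  d=D]
11: R B0 -> L0 hit  d=D]
12: R B1 -> L1 miss  d=-]
13: R B1 -> L1 hit  d=-]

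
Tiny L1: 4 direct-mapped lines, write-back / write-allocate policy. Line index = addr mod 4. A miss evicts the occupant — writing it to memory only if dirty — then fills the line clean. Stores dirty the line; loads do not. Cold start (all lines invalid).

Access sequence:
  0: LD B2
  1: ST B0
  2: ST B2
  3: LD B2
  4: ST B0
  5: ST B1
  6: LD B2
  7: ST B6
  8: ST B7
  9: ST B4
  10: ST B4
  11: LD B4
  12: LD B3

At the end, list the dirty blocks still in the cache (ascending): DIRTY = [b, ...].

DIRTY = [1, 4, 6]

  0 | R B2 → L2 miss [-]
  1 | W B0 → L0 miss [D]
  2 | W B2 → L2 hit [D]
  3 | R B2 → L2 hit [D]
  4 | W B0 → L0 hit [D]
  5 | W B1 → L1 miss [D]
  6 | R B2 → L2 hit [D]
  7 | W B6 → L2 miss wb→B2 [D]
  8 | W B7 → L3 miss [D]
  9 | W B4 → L0 miss wb→B0 [D]
  10 | W B4 → L0 hit [D]
  11 | R B4 → L0 hit [D]
  12 | R B3 → L3 miss wb→B7 [-]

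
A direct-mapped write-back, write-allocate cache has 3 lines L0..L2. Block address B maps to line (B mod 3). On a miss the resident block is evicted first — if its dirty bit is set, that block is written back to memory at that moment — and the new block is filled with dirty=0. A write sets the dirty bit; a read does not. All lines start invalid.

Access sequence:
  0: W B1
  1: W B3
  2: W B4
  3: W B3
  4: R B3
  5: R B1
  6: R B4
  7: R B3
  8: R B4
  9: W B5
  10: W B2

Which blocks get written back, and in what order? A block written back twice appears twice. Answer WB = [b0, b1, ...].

WB = [1, 4, 5]

  0 | W B1 → L1 miss [D]
  1 | W B3 → L0 miss [D]
  2 | W B4 → L1 miss wb→B1 [D]
  3 | W B3 → L0 hit [D]
  4 | R B3 → L0 hit [D]
  5 | R B1 → L1 miss wb→B4 [-]
  6 | R B4 → L1 miss [-]
  7 | R B3 → L0 hit [D]
  8 | R B4 → L1 hit [-]
  9 | W B5 → L2 miss [D]
  10 | W B2 → L2 miss wb→B5 [D]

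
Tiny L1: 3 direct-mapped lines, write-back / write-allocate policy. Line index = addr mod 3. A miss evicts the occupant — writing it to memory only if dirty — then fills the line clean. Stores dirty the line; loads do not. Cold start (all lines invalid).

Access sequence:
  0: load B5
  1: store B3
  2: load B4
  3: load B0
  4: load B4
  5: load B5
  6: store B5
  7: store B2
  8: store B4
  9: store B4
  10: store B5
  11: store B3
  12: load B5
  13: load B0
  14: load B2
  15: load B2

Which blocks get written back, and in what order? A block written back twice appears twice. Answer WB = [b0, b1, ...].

  0 | R B5 → L2 miss [-]
  1 | W B3 → L0 miss [D]
  2 | R B4 → L1 miss [-]
  3 | R B0 → L0 miss wb→B3 [-]
  4 | R B4 → L1 hit [-]
  5 | R B5 → L2 hit [-]
  6 | W B5 → L2 hit [D]
  7 | W B2 → L2 miss wb→B5 [D]
  8 | W B4 → L1 hit [D]
  9 | W B4 → L1 hit [D]
  10 | W B5 → L2 miss wb→B2 [D]
  11 | W B3 → L0 miss [D]
  12 | R B5 → L2 hit [D]
  13 | R B0 → L0 miss wb→B3 [-]
  14 | R B2 → L2 miss wb→B5 [-]
  15 | R B2 → L2 hit [-]

WB = [3, 5, 2, 3, 5]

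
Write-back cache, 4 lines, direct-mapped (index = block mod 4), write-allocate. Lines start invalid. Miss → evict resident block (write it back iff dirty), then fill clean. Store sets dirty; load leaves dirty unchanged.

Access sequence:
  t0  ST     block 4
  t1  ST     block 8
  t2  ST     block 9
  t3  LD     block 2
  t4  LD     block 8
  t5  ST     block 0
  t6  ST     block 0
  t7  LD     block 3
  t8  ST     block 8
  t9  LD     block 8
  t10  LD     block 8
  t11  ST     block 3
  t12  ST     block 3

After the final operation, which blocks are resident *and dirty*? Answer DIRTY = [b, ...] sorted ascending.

0: W B4 -> L0 miss  d=D]
1: W B8 -> L0 miss wb->B4  d=D]
2: W B9 -> L1 miss  d=D]
3: R B2 -> L2 miss  d=-]
4: R B8 -> L0 hit  d=D]
5: W B0 -> L0 miss wb->B8  d=D]
6: W B0 -> L0 hit  d=D]
7: R B3 -> L3 miss  d=-]
8: W B8 -> L0 miss wb->B0  d=D]
9: R B8 -> L0 hit  d=D]
10: R B8 -> L0 hit  d=D]
11: W B3 -> L3 hit  d=D]
12: W B3 -> L3 hit  d=D]

DIRTY = [3, 8, 9]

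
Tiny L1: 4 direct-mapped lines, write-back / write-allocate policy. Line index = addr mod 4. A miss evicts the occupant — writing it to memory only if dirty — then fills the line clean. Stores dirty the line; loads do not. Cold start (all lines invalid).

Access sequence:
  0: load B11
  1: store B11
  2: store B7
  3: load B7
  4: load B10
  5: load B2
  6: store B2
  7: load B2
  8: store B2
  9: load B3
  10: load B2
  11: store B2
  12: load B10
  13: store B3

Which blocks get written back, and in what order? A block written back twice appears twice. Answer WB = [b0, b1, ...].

WB = [11, 7, 2]

  0 | R B11 → L3 miss [-]
  1 | W B11 → L3 hit [D]
  2 | W B7 → L3 miss wb→B11 [D]
  3 | R B7 → L3 hit [D]
  4 | R B10 → L2 miss [-]
  5 | R B2 → L2 miss [-]
  6 | W B2 → L2 hit [D]
  7 | R B2 → L2 hit [D]
  8 | W B2 → L2 hit [D]
  9 | R B3 → L3 miss wb→B7 [-]
  10 | R B2 → L2 hit [D]
  11 | W B2 → L2 hit [D]
  12 | R B10 → L2 miss wb→B2 [-]
  13 | W B3 → L3 hit [D]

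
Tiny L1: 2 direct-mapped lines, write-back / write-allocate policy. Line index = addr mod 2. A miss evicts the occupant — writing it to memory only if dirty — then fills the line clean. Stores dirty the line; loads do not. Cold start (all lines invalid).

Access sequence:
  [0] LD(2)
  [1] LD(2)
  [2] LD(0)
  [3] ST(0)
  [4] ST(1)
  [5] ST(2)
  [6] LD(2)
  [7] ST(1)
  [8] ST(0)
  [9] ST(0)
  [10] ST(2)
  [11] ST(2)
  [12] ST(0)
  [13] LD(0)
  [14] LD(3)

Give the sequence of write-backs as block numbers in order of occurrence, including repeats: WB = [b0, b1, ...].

0: R B2 → L0 miss [-]
1: R B2 → L0 hit [-]
2: R B0 → L0 miss [-]
3: W B0 → L0 hit [D]
4: W B1 → L1 miss [D]
5: W B2 → L0 miss wb→B0 [D]
6: R B2 → L0 hit [D]
7: W B1 → L1 hit [D]
8: W B0 → L0 miss wb→B2 [D]
9: W B0 → L0 hit [D]
10: W B2 → L0 miss wb→B0 [D]
11: W B2 → L0 hit [D]
12: W B0 → L0 miss wb→B2 [D]
13: R B0 → L0 hit [D]
14: R B3 → L1 miss wb→B1 [-]

WB = [0, 2, 0, 2, 1]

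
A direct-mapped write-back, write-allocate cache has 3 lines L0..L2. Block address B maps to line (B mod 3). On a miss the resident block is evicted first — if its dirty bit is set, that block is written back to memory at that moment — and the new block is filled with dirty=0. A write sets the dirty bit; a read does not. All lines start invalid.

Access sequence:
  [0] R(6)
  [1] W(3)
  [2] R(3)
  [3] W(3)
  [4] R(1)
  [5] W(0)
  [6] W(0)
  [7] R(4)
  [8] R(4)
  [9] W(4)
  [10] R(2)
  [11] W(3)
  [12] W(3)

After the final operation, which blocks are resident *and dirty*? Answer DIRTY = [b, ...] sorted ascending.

  0 | R B6 → L0 miss [-]
  1 | W B3 → L0 miss [D]
  2 | R B3 → L0 hit [D]
  3 | W B3 → L0 hit [D]
  4 | R B1 → L1 miss [-]
  5 | W B0 → L0 miss wb→B3 [D]
  6 | W B0 → L0 hit [D]
  7 | R B4 → L1 miss [-]
  8 | R B4 → L1 hit [-]
  9 | W B4 → L1 hit [D]
  10 | R B2 → L2 miss [-]
  11 | W B3 → L0 miss wb→B0 [D]
  12 | W B3 → L0 hit [D]

DIRTY = [3, 4]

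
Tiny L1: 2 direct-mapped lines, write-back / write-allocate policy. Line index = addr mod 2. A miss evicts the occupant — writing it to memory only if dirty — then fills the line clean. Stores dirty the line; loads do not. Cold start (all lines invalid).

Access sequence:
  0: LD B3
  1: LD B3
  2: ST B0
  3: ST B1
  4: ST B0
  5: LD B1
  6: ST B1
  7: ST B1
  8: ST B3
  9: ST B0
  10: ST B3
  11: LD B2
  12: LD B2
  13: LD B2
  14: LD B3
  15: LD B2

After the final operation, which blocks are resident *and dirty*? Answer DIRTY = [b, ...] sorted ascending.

DIRTY = [3]

0: R B3 → L1 miss [-]
1: R B3 → L1 hit [-]
2: W B0 → L0 miss [D]
3: W B1 → L1 miss [D]
4: W B0 → L0 hit [D]
5: R B1 → L1 hit [D]
6: W B1 → L1 hit [D]
7: W B1 → L1 hit [D]
8: W B3 → L1 miss wb→B1 [D]
9: W B0 → L0 hit [D]
10: W B3 → L1 hit [D]
11: R B2 → L0 miss wb→B0 [-]
12: R B2 → L0 hit [-]
13: R B2 → L0 hit [-]
14: R B3 → L1 hit [D]
15: R B2 → L0 hit [-]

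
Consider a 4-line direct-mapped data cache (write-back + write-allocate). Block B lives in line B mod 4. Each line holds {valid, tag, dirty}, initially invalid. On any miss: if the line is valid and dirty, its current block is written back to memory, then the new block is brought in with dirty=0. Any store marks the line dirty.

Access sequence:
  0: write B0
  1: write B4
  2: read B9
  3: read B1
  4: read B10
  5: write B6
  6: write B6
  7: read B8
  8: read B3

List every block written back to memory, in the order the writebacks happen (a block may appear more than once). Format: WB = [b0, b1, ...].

0: W B0 → L0 miss [D]
1: W B4 → L0 miss wb→B0 [D]
2: R B9 → L1 miss [-]
3: R B1 → L1 miss [-]
4: R B10 → L2 miss [-]
5: W B6 → L2 miss [D]
6: W B6 → L2 hit [D]
7: R B8 → L0 miss wb→B4 [-]
8: R B3 → L3 miss [-]

WB = [0, 4]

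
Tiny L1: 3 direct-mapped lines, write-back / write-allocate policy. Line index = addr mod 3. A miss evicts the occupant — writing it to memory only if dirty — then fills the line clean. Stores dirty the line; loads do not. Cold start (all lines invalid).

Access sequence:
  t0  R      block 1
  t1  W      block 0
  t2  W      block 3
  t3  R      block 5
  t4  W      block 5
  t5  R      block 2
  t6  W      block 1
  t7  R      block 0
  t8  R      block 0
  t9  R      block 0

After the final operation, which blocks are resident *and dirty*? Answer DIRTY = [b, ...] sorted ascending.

0: R B1 → L1 miss [-]
1: W B0 → L0 miss [D]
2: W B3 → L0 miss wb→B0 [D]
3: R B5 → L2 miss [-]
4: W B5 → L2 hit [D]
5: R B2 → L2 miss wb→B5 [-]
6: W B1 → L1 hit [D]
7: R B0 → L0 miss wb→B3 [-]
8: R B0 → L0 hit [-]
9: R B0 → L0 hit [-]

DIRTY = [1]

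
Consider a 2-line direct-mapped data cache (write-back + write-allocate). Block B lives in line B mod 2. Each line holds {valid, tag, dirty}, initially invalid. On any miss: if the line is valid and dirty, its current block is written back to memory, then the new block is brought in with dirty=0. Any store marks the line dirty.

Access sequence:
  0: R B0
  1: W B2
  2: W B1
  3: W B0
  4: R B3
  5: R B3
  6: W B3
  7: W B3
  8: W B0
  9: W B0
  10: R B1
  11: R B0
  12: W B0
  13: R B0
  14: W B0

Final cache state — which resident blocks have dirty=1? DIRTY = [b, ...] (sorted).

  0 | R B0 → L0 miss [-]
  1 | W B2 → L0 miss [D]
  2 | W B1 → L1 miss [D]
  3 | W B0 → L0 miss wb→B2 [D]
  4 | R B3 → L1 miss wb→B1 [-]
  5 | R B3 → L1 hit [-]
  6 | W B3 → L1 hit [D]
  7 | W B3 → L1 hit [D]
  8 | W B0 → L0 hit [D]
  9 | W B0 → L0 hit [D]
  10 | R B1 → L1 miss wb→B3 [-]
  11 | R B0 → L0 hit [D]
  12 | W B0 → L0 hit [D]
  13 | R B0 → L0 hit [D]
  14 | W B0 → L0 hit [D]

DIRTY = [0]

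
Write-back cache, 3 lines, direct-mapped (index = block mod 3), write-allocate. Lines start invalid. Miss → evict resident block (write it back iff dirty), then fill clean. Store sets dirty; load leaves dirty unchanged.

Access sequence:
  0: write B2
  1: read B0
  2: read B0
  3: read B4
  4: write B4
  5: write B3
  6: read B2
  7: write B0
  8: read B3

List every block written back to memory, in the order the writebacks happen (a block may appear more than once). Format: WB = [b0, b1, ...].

  0 | W B2 → L2 miss [D]
  1 | R B0 → L0 miss [-]
  2 | R B0 → L0 hit [-]
  3 | R B4 → L1 miss [-]
  4 | W B4 → L1 hit [D]
  5 | W B3 → L0 miss [D]
  6 | R B2 → L2 hit [D]
  7 | W B0 → L0 miss wb→B3 [D]
  8 | R B3 → L0 miss wb→B0 [-]

WB = [3, 0]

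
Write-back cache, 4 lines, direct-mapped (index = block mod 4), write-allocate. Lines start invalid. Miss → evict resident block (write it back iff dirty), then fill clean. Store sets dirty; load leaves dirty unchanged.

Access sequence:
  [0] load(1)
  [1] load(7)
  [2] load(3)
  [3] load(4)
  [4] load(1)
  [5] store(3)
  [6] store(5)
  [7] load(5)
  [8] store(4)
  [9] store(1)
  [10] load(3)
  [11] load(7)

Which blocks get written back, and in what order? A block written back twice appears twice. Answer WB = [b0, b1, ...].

  0 | R B1 → L1 miss [-]
  1 | R B7 → L3 miss [-]
  2 | R B3 → L3 miss [-]
  3 | R B4 → L0 miss [-]
  4 | R B1 → L1 hit [-]
  5 | W B3 → L3 hit [D]
  6 | W B5 → L1 miss [D]
  7 | R B5 → L1 hit [D]
  8 | W B4 → L0 hit [D]
  9 | W B1 → L1 miss wb→B5 [D]
  10 | R B3 → L3 hit [D]
  11 | R B7 → L3 miss wb→B3 [-]

WB = [5, 3]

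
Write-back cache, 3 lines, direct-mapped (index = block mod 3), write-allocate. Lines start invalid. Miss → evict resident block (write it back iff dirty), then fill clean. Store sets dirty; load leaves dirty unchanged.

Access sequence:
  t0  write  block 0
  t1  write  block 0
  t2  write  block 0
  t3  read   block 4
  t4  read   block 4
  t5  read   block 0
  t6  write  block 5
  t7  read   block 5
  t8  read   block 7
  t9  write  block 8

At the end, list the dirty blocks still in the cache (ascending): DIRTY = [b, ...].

DIRTY = [0, 8]

0: W B0 → L0 miss [D]
1: W B0 → L0 hit [D]
2: W B0 → L0 hit [D]
3: R B4 → L1 miss [-]
4: R B4 → L1 hit [-]
5: R B0 → L0 hit [D]
6: W B5 → L2 miss [D]
7: R B5 → L2 hit [D]
8: R B7 → L1 miss [-]
9: W B8 → L2 miss wb→B5 [D]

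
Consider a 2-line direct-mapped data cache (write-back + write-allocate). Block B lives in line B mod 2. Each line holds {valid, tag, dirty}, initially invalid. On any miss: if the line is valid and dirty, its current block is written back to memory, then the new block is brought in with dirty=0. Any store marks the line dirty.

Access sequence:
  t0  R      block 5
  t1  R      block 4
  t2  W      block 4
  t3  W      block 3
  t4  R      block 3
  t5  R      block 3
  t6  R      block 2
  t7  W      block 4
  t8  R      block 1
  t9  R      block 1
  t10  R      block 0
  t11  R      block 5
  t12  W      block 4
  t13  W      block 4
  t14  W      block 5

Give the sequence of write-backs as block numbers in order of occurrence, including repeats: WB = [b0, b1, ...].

WB = [4, 3, 4]

  0 | R B5 → L1 miss [-]
  1 | R B4 → L0 miss [-]
  2 | W B4 → L0 hit [D]
  3 | W B3 → L1 miss [D]
  4 | R B3 → L1 hit [D]
  5 | R B3 → L1 hit [D]
  6 | R B2 → L0 miss wb→B4 [-]
  7 | W B4 → L0 miss [D]
  8 | R B1 → L1 miss wb→B3 [-]
  9 | R B1 → L1 hit [-]
  10 | R B0 → L0 miss wb→B4 [-]
  11 | R B5 → L1 miss [-]
  12 | W B4 → L0 miss [D]
  13 | W B4 → L0 hit [D]
  14 | W B5 → L1 hit [D]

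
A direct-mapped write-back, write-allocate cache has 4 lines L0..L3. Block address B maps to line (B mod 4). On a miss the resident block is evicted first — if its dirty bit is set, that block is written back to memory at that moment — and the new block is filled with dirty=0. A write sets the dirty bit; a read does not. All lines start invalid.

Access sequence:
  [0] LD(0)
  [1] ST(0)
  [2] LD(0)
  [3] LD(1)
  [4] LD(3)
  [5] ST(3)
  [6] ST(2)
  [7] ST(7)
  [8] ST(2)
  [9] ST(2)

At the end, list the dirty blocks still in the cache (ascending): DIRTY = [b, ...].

  0 | R B0 → L0 miss [-]
  1 | W B0 → L0 hit [D]
  2 | R B0 → L0 hit [D]
  3 | R B1 → L1 miss [-]
  4 | R B3 → L3 miss [-]
  5 | W B3 → L3 hit [D]
  6 | W B2 → L2 miss [D]
  7 | W B7 → L3 miss wb→B3 [D]
  8 | W B2 → L2 hit [D]
  9 | W B2 → L2 hit [D]

DIRTY = [0, 2, 7]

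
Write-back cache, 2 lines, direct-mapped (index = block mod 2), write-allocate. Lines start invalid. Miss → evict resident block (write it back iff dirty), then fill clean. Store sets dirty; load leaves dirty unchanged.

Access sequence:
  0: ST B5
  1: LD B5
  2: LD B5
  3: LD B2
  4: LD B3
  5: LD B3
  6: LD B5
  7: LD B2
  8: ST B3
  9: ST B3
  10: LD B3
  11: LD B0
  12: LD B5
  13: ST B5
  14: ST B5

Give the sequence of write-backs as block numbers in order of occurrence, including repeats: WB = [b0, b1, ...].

WB = [5, 3]

  0 | W B5 → L1 miss [D]
  1 | R B5 → L1 hit [D]
  2 | R B5 → L1 hit [D]
  3 | R B2 → L0 miss [-]
  4 | R B3 → L1 miss wb→B5 [-]
  5 | R B3 → L1 hit [-]
  6 | R B5 → L1 miss [-]
  7 | R B2 → L0 hit [-]
  8 | W B3 → L1 miss [D]
  9 | W B3 → L1 hit [D]
  10 | R B3 → L1 hit [D]
  11 | R B0 → L0 miss [-]
  12 | R B5 → L1 miss wb→B3 [-]
  13 | W B5 → L1 hit [D]
  14 | W B5 → L1 hit [D]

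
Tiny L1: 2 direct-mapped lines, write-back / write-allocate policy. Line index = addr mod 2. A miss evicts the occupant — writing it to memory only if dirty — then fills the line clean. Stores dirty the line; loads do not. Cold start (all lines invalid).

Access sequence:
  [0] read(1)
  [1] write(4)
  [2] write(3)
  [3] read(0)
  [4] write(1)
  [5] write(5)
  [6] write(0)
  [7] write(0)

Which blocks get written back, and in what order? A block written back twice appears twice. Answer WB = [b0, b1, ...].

WB = [4, 3, 1]

0: R B1 -> L1 miss  d=-]
1: W B4 -> L0 miss  d=D]
2: W B3 -> L1 miss  d=D]
3: R B0 -> L0 miss wb->B4  d=-]
4: W B1 -> L1 miss wb->B3  d=D]
5: W B5 -> L1 miss wb->B1  d=D]
6: W B0 -> L0 hit  d=D]
7: W B0 -> L0 hit  d=D]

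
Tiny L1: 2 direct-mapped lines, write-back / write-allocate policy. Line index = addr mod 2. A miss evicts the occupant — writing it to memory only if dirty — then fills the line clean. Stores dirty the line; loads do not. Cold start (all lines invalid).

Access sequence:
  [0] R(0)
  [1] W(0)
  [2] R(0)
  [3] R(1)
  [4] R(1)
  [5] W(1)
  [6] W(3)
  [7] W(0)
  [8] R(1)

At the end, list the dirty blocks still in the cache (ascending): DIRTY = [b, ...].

DIRTY = [0]

0: R B0 → L0 miss [-]
1: W B0 → L0 hit [D]
2: R B0 → L0 hit [D]
3: R B1 → L1 miss [-]
4: R B1 → L1 hit [-]
5: W B1 → L1 hit [D]
6: W B3 → L1 miss wb→B1 [D]
7: W B0 → L0 hit [D]
8: R B1 → L1 miss wb→B3 [-]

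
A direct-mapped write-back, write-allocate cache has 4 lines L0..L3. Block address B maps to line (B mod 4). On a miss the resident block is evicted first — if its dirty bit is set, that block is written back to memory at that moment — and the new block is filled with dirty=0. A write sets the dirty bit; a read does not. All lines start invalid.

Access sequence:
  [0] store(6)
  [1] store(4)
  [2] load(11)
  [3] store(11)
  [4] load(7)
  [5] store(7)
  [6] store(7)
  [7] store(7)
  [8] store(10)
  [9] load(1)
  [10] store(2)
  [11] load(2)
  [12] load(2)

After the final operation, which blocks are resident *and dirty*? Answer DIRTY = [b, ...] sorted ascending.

  0 | W B6 → L2 miss [D]
  1 | W B4 → L0 miss [D]
  2 | R B11 → L3 miss [-]
  3 | W B11 → L3 hit [D]
  4 | R B7 → L3 miss wb→B11 [-]
  5 | W B7 → L3 hit [D]
  6 | W B7 → L3 hit [D]
  7 | W B7 → L3 hit [D]
  8 | W B10 → L2 miss wb→B6 [D]
  9 | R B1 → L1 miss [-]
  10 | W B2 → L2 miss wb→B10 [D]
  11 | R B2 → L2 hit [D]
  12 | R B2 → L2 hit [D]

DIRTY = [2, 4, 7]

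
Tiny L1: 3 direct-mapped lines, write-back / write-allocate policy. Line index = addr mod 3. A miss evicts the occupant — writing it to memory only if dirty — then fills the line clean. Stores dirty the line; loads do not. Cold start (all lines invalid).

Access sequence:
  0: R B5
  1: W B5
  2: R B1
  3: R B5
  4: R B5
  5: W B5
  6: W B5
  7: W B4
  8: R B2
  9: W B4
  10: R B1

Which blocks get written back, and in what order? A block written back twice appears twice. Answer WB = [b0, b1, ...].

  0 | R B5 → L2 miss [-]
  1 | W B5 → L2 hit [D]
  2 | R B1 → L1 miss [-]
  3 | R B5 → L2 hit [D]
  4 | R B5 → L2 hit [D]
  5 | W B5 → L2 hit [D]
  6 | W B5 → L2 hit [D]
  7 | W B4 → L1 miss [D]
  8 | R B2 → L2 miss wb→B5 [-]
  9 | W B4 → L1 hit [D]
  10 | R B1 → L1 miss wb→B4 [-]

WB = [5, 4]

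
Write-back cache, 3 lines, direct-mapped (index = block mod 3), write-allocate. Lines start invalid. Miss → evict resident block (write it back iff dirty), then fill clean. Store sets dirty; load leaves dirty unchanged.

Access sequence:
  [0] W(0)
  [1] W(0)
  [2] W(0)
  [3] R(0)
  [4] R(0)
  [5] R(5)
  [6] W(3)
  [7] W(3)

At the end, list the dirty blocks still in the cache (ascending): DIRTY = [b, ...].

DIRTY = [3]

  0 | W B0 → L0 miss [D]
  1 | W B0 → L0 hit [D]
  2 | W B0 → L0 hit [D]
  3 | R B0 → L0 hit [D]
  4 | R B0 → L0 hit [D]
  5 | R B5 → L2 miss [-]
  6 | W B3 → L0 miss wb→B0 [D]
  7 | W B3 → L0 hit [D]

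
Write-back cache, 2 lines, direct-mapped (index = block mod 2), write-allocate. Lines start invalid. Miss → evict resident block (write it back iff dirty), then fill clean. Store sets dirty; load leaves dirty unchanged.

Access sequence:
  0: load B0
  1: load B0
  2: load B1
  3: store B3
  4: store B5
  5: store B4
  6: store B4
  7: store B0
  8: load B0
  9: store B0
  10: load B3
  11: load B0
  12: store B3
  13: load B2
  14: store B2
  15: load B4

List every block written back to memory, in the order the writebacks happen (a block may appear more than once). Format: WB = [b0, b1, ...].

WB = [3, 4, 5, 0, 2]

0: R B0 -> L0 miss  d=-]
1: R B0 -> L0 hit  d=-]
2: R B1 -> L1 miss  d=-]
3: W B3 -> L1 miss  d=D]
4: W B5 -> L1 miss wb->B3  d=D]
5: W B4 -> L0 miss  d=D]
6: W B4 -> L0 hit  d=D]
7: W B0 -> L0 miss wb->B4  d=D]
8: R B0 -> L0 hit  d=D]
9: W B0 -> L0 hit  d=D]
10: R B3 -> L1 miss wb->B5  d=-]
11: R B0 -> L0 hit  d=D]
12: W B3 -> L1 hit  d=D]
13: R B2 -> L0 miss wb->B0  d=-]
14: W B2 -> L0 hit  d=D]
15: R B4 -> L0 miss wb->B2  d=-]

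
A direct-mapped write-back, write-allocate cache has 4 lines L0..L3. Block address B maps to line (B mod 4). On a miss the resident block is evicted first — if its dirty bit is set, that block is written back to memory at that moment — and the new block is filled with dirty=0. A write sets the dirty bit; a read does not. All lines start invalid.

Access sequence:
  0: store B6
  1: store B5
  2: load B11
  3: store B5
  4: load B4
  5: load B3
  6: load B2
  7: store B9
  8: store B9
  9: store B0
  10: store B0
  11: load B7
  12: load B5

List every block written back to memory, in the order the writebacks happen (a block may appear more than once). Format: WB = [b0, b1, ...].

WB = [6, 5, 9]

0: W B6 -> L2 miss  d=D]
1: W B5 -> L1 miss  d=D]
2: R B11 -> L3 miss  d=-]
3: W B5 -> L1 hit  d=D]
4: R B4 -> L0 miss  d=-]
5: R B3 -> L3 miss  d=-]
6: R B2 -> L2 miss wb->B6  d=-]
7: W B9 -> L1 miss wb->B5  d=D]
8: W B9 -> L1 hit  d=D]
9: W B0 -> L0 miss  d=D]
10: W B0 -> L0 hit  d=D]
11: R B7 -> L3 miss  d=-]
12: R B5 -> L1 miss wb->B9  d=-]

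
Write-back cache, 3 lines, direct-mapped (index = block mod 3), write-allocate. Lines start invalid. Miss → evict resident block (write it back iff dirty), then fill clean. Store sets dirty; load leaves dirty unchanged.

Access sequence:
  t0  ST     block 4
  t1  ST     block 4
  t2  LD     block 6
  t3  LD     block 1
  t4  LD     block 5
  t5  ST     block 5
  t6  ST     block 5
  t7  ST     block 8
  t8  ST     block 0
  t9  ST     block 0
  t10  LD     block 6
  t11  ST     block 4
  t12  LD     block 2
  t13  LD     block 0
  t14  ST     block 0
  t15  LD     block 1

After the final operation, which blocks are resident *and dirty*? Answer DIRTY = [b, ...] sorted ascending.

DIRTY = [0]

0: W B4 → L1 miss [D]
1: W B4 → L1 hit [D]
2: R B6 → L0 miss [-]
3: R B1 → L1 miss wb→B4 [-]
4: R B5 → L2 miss [-]
5: W B5 → L2 hit [D]
6: W B5 → L2 hit [D]
7: W B8 → L2 miss wb→B5 [D]
8: W B0 → L0 miss [D]
9: W B0 → L0 hit [D]
10: R B6 → L0 miss wb→B0 [-]
11: W B4 → L1 miss [D]
12: R B2 → L2 miss wb→B8 [-]
13: R B0 → L0 miss [-]
14: W B0 → L0 hit [D]
15: R B1 → L1 miss wb→B4 [-]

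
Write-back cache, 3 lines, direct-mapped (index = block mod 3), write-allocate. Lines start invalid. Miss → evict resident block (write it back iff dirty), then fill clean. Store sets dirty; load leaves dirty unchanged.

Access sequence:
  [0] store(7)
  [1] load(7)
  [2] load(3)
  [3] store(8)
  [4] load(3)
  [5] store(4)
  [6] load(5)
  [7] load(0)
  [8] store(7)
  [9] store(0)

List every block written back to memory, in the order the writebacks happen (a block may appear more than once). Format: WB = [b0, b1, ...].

  0 | W B7 → L1 miss [D]
  1 | R B7 → L1 hit [D]
  2 | R B3 → L0 miss [-]
  3 | W B8 → L2 miss [D]
  4 | R B3 → L0 hit [-]
  5 | W B4 → L1 miss wb→B7 [D]
  6 | R B5 → L2 miss wb→B8 [-]
  7 | R B0 → L0 miss [-]
  8 | W B7 → L1 miss wb→B4 [D]
  9 | W B0 → L0 hit [D]

WB = [7, 8, 4]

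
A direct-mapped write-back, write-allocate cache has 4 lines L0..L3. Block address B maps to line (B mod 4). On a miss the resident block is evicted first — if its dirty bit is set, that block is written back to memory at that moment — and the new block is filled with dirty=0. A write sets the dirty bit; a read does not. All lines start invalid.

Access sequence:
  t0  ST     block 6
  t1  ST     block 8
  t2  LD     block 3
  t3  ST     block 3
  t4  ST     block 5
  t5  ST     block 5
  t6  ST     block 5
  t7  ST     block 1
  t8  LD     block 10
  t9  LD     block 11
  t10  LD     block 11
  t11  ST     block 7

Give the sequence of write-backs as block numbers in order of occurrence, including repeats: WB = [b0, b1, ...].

0: W B6 → L2 miss [D]
1: W B8 → L0 miss [D]
2: R B3 → L3 miss [-]
3: W B3 → L3 hit [D]
4: W B5 → L1 miss [D]
5: W B5 → L1 hit [D]
6: W B5 → L1 hit [D]
7: W B1 → L1 miss wb→B5 [D]
8: R B10 → L2 miss wb→B6 [-]
9: R B11 → L3 miss wb→B3 [-]
10: R B11 → L3 hit [-]
11: W B7 → L3 miss [D]

WB = [5, 6, 3]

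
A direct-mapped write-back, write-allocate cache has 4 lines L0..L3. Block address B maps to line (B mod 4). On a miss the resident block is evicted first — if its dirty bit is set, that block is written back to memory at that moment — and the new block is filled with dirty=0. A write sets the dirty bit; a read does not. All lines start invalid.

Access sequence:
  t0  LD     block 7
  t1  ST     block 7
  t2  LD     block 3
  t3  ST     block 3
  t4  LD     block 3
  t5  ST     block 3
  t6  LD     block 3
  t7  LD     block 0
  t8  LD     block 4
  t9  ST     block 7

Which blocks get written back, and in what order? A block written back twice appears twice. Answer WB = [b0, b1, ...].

WB = [7, 3]

0: R B7 -> L3 miss  d=-]
1: W B7 -> L3 hit  d=D]
2: R B3 -> L3 miss wb->B7  d=-]
3: W B3 -> L3 hit  d=D]
4: R B3 -> L3 hit  d=D]
5: W B3 -> L3 hit  d=D]
6: R B3 -> L3 hit  d=D]
7: R B0 -> L0 miss  d=-]
8: R B4 -> L0 miss  d=-]
9: W B7 -> L3 miss wb->B3  d=D]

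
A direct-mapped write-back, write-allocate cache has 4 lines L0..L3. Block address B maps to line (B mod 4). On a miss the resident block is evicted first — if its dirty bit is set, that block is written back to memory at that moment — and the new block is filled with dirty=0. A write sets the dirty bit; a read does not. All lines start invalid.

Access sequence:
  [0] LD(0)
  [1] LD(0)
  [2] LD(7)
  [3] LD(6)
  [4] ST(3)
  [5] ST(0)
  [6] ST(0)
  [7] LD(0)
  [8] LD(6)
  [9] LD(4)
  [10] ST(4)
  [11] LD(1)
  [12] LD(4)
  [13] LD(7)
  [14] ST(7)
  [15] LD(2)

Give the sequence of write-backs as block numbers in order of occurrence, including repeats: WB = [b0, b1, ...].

0: R B0 → L0 miss [-]
1: R B0 → L0 hit [-]
2: R B7 → L3 miss [-]
3: R B6 → L2 miss [-]
4: W B3 → L3 miss [D]
5: W B0 → L0 hit [D]
6: W B0 → L0 hit [D]
7: R B0 → L0 hit [D]
8: R B6 → L2 hit [-]
9: R B4 → L0 miss wb→B0 [-]
10: W B4 → L0 hit [D]
11: R B1 → L1 miss [-]
12: R B4 → L0 hit [D]
13: R B7 → L3 miss wb→B3 [-]
14: W B7 → L3 hit [D]
15: R B2 → L2 miss [-]

WB = [0, 3]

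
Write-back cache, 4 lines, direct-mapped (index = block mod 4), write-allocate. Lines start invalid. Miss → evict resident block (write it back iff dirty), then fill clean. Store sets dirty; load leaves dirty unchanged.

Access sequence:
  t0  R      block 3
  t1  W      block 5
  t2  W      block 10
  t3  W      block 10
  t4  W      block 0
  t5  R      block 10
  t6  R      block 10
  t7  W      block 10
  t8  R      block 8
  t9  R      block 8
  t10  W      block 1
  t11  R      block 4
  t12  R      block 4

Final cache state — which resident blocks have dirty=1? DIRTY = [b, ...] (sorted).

DIRTY = [1, 10]

0: R B3 -> L3 miss  d=-]
1: W B5 -> L1 miss  d=D]
2: W B10 -> L2 miss  d=D]
3: W B10 -> L2 hit  d=D]
4: W B0 -> L0 miss  d=D]
5: R B10 -> L2 hit  d=D]
6: R B10 -> L2 hit  d=D]
7: W B10 -> L2 hit  d=D]
8: R B8 -> L0 miss wb->B0  d=-]
9: R B8 -> L0 hit  d=-]
10: W B1 -> L1 miss wb->B5  d=D]
11: R B4 -> L0 miss  d=-]
12: R B4 -> L0 hit  d=-]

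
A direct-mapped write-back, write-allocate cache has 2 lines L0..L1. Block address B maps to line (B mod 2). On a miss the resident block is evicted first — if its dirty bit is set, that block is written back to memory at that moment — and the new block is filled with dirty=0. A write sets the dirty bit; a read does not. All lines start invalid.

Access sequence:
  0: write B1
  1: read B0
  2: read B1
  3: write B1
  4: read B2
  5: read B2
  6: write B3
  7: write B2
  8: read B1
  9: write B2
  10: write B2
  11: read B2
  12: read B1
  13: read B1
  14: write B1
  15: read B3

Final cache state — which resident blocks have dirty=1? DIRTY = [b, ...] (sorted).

DIRTY = [2]

0: W B1 -> L1 miss  d=D]
1: R B0 -> L0 miss  d=-]
2: R B1 -> L1 hit  d=D]
3: W B1 -> L1 hit  d=D]
4: R B2 -> L0 miss  d=-]
5: R B2 -> L0 hit  d=-]
6: W B3 -> L1 miss wb->B1  d=D]
7: W B2 -> L0 hit  d=D]
8: R B1 -> L1 miss wb->B3  d=-]
9: W B2 -> L0 hit  d=D]
10: W B2 -> L0 hit  d=D]
11: R B2 -> L0 hit  d=D]
12: R B1 -> L1 hit  d=-]
13: R B1 -> L1 hit  d=-]
14: W B1 -> L1 hit  d=D]
15: R B3 -> L1 miss wb->B1  d=-]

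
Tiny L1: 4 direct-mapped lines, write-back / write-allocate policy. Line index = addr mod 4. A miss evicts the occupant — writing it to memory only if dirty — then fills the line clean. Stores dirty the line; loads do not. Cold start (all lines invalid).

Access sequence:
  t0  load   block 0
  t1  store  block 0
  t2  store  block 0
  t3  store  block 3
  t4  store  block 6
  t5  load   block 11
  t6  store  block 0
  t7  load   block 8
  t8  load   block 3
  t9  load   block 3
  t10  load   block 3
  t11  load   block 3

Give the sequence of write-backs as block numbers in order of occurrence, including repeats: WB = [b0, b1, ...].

0: R B0 -> L0 miss  d=-]
1: W B0 -> L0 hit  d=D]
2: W B0 -> L0 hit  d=D]
3: W B3 -> L3 miss  d=D]
4: W B6 -> L2 miss  d=D]
5: R B11 -> L3 miss wb->B3  d=-]
6: W B0 -> L0 hit  d=D]
7: R B8 -> L0 miss wb->B0  d=-]
8: R B3 -> L3 miss  d=-]
9: R B3 -> L3 hit  d=-]
10: R B3 -> L3 hit  d=-]
11: R B3 -> L3 hit  d=-]

WB = [3, 0]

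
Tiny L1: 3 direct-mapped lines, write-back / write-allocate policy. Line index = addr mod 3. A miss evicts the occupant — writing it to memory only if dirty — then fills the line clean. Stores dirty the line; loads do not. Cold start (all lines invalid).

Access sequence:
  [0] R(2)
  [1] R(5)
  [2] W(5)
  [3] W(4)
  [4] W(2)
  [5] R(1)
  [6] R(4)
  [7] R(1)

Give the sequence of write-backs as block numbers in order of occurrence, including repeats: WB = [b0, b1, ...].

WB = [5, 4]

0: R B2 -> L2 miss  d=-]
1: R B5 -> L2 miss  d=-]
2: W B5 -> L2 hit  d=D]
3: W B4 -> L1 miss  d=D]
4: W B2 -> L2 miss wb->B5  d=D]
5: R B1 -> L1 miss wb->B4  d=-]
6: R B4 -> L1 miss  d=-]
7: R B1 -> L1 miss  d=-]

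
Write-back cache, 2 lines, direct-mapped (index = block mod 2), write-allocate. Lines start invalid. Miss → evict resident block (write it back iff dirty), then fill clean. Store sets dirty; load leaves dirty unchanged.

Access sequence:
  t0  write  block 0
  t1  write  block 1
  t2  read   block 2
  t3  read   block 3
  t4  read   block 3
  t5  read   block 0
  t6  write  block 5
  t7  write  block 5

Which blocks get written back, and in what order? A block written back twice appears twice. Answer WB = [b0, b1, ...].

WB = [0, 1]

  0 | W B0 → L0 miss [D]
  1 | W B1 → L1 miss [D]
  2 | R B2 → L0 miss wb→B0 [-]
  3 | R B3 → L1 miss wb→B1 [-]
  4 | R B3 → L1 hit [-]
  5 | R B0 → L0 miss [-]
  6 | W B5 → L1 miss [D]
  7 | W B5 → L1 hit [D]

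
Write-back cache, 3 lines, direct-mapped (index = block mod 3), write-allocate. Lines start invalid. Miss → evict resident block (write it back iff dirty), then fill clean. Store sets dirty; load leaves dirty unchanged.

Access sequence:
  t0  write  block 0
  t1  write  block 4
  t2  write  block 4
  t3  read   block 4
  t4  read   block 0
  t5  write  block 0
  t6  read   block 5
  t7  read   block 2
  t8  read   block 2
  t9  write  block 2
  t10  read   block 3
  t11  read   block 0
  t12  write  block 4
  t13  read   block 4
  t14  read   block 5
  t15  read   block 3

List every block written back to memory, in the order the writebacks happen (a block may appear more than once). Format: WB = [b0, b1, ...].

WB = [0, 2]

0: W B0 -> L0 miss  d=D]
1: W B4 -> L1 miss  d=D]
2: W B4 -> L1 hit  d=D]
3: R B4 -> L1 hit  d=D]
4: R B0 -> L0 hit  d=D]
5: W B0 -> L0 hit  d=D]
6: R B5 -> L2 miss  d=-]
7: R B2 -> L2 miss  d=-]
8: R B2 -> L2 hit  d=-]
9: W B2 -> L2 hit  d=D]
10: R B3 -> L0 miss wb->B0  d=-]
11: R B0 -> L0 miss  d=-]
12: W B4 -> L1 hit  d=D]
13: R B4 -> L1 hit  d=D]
14: R B5 -> L2 miss wb->B2  d=-]
15: R B3 -> L0 miss  d=-]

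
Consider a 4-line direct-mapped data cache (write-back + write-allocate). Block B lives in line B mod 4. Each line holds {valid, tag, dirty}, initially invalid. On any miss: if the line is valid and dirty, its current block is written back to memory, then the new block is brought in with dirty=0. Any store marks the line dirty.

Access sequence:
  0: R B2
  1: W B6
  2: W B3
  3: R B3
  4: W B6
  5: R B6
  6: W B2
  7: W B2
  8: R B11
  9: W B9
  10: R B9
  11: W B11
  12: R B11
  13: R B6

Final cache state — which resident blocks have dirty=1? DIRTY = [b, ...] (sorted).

0: R B2 -> L2 miss  d=-]
1: W B6 -> L2 miss  d=D]
2: W B3 -> L3 miss  d=D]
3: R B3 -> L3 hit  d=D]
4: W B6 -> L2 hit  d=D]
5: R B6 -> L2 hit  d=D]
6: W B2 -> L2 miss wb->B6  d=D]
7: W B2 -> L2 hit  d=D]
8: R B11 -> L3 miss wb->B3  d=-]
9: W B9 -> L1 miss  d=D]
10: R B9 -> L1 hit  d=D]
11: W B11 -> L3 hit  d=D]
12: R B11 -> L3 hit  d=D]
13: R B6 -> L2 miss wb->B2  d=-]

DIRTY = [9, 11]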